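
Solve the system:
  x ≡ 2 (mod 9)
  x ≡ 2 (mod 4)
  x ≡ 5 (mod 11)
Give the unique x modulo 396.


Moduli 9, 4, 11 are pairwise coprime; by CRT there is a unique solution modulo M = 9 · 4 · 11 = 396.
Solve pairwise, accumulating the modulus:
  Start with x ≡ 2 (mod 9).
  Combine with x ≡ 2 (mod 4): since gcd(9, 4) = 1, we get a unique residue mod 36.
    Write x = 2 + 9·t and substitute into x ≡ 2 (mod 4): 9·t ≡ 2 − 2 = 0 (mod 4).
    Reduce coefficients mod 4: 1·t ≡ 0 (mod 4).
    So t ≡ 0 (mod 4).
    Then x = 2 + 9·0 = 2, valid modulo lcm(9, 4) = 36: x ≡ 2 (mod 36).
  Combine with x ≡ 5 (mod 11): since gcd(36, 11) = 1, we get a unique residue mod 396.
    Write x = 2 + 36·t and substitute into x ≡ 5 (mod 11): 36·t ≡ 5 − 2 = 3 (mod 11).
    Reduce coefficients mod 11: 3·t ≡ 3 (mod 11).
    The inverse of 3 mod 11 is 4 (since 3·4 = 12 = 1·11 + 1), so t ≡ 4·3 = 12 ≡ 1 (mod 11).
    Then x = 2 + 36·1 = 38, valid modulo lcm(36, 11) = 396: x ≡ 38 (mod 396).
Verify: 38 mod 9 = 2 ✓, 38 mod 4 = 2 ✓, 38 mod 11 = 5 ✓.

x ≡ 38 (mod 396).


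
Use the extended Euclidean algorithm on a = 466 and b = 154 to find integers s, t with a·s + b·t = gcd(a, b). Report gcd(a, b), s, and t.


Euclidean algorithm on (466, 154) — divide until remainder is 0:
  466 = 3 · 154 + 4
  154 = 38 · 4 + 2
  4 = 2 · 2 + 0
gcd(466, 154) = 2.
Track Bezout coefficients alongside the remainders: start with r₀ = 466 = a·1 + b·0 (s = 1, t = 0) and r₁ = 154 = a·0 + b·1 (s = 0, t = 1); each new remainder r_{k+1} = r_{k-1} − q_k·r_k inherits s_{k+1} = s_{k-1} − q_k·s_k, t_{k+1} = t_{k-1} − q_k·t_k, so r_k = a·s_k + b·t_k at every step:
  q = 3: r = 4, s = 1 − 3·0 = 1, t = 0 − 3·1 = -3  (check: 466·1 + 154·(-3) = 4)
  q = 38: r = 2, s = 0 − 38·1 = -38, t = 1 − 38·(-3) = 115  (check: 466·(-38) + 154·115 = 2)
The row with r = 2 (the gcd) gives the Bezout coefficients s = -38, t = 115.
Result: 466 · (-38) + 154 · (115) = 2.

gcd(466, 154) = 2; s = -38, t = 115 (check: 466·(-38) + 154·115 = 2).


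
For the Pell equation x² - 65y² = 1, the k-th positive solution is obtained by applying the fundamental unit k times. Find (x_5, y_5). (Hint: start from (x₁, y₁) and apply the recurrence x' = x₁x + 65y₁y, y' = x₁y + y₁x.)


Step 1: Find the fundamental solution (x₁, y₁) of x² - 65y² = 1.
  Expand √65 as a continued fraction. a₀ = ⌊√65⌋ = 8; iterate m_{k+1} = d_k·a_k − m_k, d_{k+1} = (65 − m_{k+1}²)/d_k, a_{k+1} = ⌊(a₀ + m_{k+1})/d_{k+1}⌋ (starting m₀ = 0, d₀ = 1), with convergents p_k = a_k·p_{k-1} + p_{k-2}, q_k = a_k·q_{k-1} + q_{k-2} (p₋₁ = 1, q₋₁ = 0):
  k = 0: a₀ = 8; p₀/q₀ = 8/1; p₀² − 65·q₀² = 64 − 65 = -1.
  k = 1: m = 8, d = 1, a = ⌊(8 + 8)/1⌋ = 16; p/q = (16·8 + 1)/(16·1 + 0) = 129/16; p² − 65·q² = 16641 − 16640 = 1.
  The first convergent with p² − 65·q² = 1 gives the fundamental solution (x₁, y₁) = (129, 16).
Step 2: Apply the recurrence (x_{n+1}, y_{n+1}) = (x₁x_n + 65y₁y_n, x₁y_n + y₁x_n) repeatedly.
  From (x_1, y_1) = (129, 16): x_2 = 129·129 + 65·16·16 = 33281; y_2 = 129·16 + 16·129 = 4128.
  From (x_2, y_2) = (33281, 4128): x_3 = 129·33281 + 65·16·4128 = 8586369; y_3 = 129·4128 + 16·33281 = 1065008.
  From (x_3, y_3) = (8586369, 1065008): x_4 = 129·8586369 + 65·16·1065008 = 2215249921; y_4 = 129·1065008 + 16·8586369 = 274767936.
  From (x_4, y_4) = (2215249921, 274767936): x_5 = 129·2215249921 + 65·16·274767936 = 571525893249; y_5 = 129·274767936 + 16·2215249921 = 70889062480.
Step 3: Verify x_5² - 65·y_5² = 326641846654067343776001 - 326641846654067343776000 = 1 (should be 1). ✓

(x_1, y_1) = (129, 16); (x_5, y_5) = (571525893249, 70889062480).


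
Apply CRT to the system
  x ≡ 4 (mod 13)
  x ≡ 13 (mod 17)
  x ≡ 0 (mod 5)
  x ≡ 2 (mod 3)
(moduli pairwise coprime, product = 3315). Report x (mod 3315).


Product of moduli M = 13 · 17 · 5 · 3 = 3315.
Merge one congruence at a time:
  Start: x ≡ 4 (mod 13).
  Combine with x ≡ 13 (mod 17); new modulus lcm = 221.
    Write x = 4 + 13·t and substitute into x ≡ 13 (mod 17): 13·t ≡ 13 − 4 = 9 (mod 17).
    The inverse of 13 mod 17 is 4 (since 13·4 = 52 = 3·17 + 1), so t ≡ 4·9 = 36 ≡ 2 (mod 17).
    Then x = 4 + 13·2 = 30, valid modulo lcm(13, 17) = 221: x ≡ 30 (mod 221).
  Combine with x ≡ 0 (mod 5); new modulus lcm = 1105.
    Write x = 30 + 221·t and substitute into x ≡ 0 (mod 5): 221·t ≡ 0 − 30 = -30 (mod 5).
    Reduce coefficients mod 5: 1·t ≡ 0 (mod 5).
    So t ≡ 0 (mod 5).
    Then x = 30 + 221·0 = 30, valid modulo lcm(221, 5) = 1105: x ≡ 30 (mod 1105).
  Combine with x ≡ 2 (mod 3); new modulus lcm = 3315.
    Write x = 30 + 1105·t and substitute into x ≡ 2 (mod 3): 1105·t ≡ 2 − 30 = -28 (mod 3).
    Reduce coefficients mod 3: 1·t ≡ 2 (mod 3).
    So t ≡ 2 (mod 3).
    Then x = 30 + 1105·2 = 2240, valid modulo lcm(1105, 3) = 3315: x ≡ 2240 (mod 3315).
Verify against each original: 2240 mod 13 = 4, 2240 mod 17 = 13, 2240 mod 5 = 0, 2240 mod 3 = 2.

x ≡ 2240 (mod 3315).


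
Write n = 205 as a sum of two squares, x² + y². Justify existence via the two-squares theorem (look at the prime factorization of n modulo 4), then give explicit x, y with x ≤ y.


Step 1: Factor n = 205 = 5 · 41.
Step 2: Check the mod-4 condition on each prime factor: 5 ≡ 1 (mod 4), exponent 1; 41 ≡ 1 (mod 4), exponent 1.
All primes ≡ 3 (mod 4) appear to even exponent (or don't appear), so by the two-squares theorem n IS expressible as a sum of two squares.
Step 3: Build a representation. Here n = 5 · 41 is a product of primes ≡ 1 (mod 4). Each prime p ≡ 1 (mod 4) is itself a sum of two squares; find a² by testing p − a² for a perfect square:
  5: 5 − 1² = 4 = 2² ⇒ 5 = 1² + 2².
  41: 41 − 1² = 40, 41 − 2² = 37, 41 − 3² = 32, 41 − 4² = 25 = 5² ⇒ 41 = 4² + 5².
  Combine using the Brahmagupta–Fibonacci identity (a² + b²)(c² + d²) = (ac − bd)² + (ad + bc)² = (ac + bd)² + (ad − bc)²:
  5 · 41 = 205: from (1² + 2²)(4² + 5²), take (1·4 − 2·5, 1·5 + 2·4) = (4 − 10, 5 + 8) = (-6, 13); dropping signs (only squares matter) gives (6, 13); check 6² + 13² = 36 + 169 = 205 ✓.
Step 4: Order so x ≤ y and verify: 6² + 13² = 36 + 169 = 205 = n. ✓

n = 205 = 6² + 13² (one valid representation with x ≤ y).


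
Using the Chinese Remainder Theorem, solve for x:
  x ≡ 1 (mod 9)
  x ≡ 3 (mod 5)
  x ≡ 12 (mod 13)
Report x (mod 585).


Moduli 9, 5, 13 are pairwise coprime; by CRT there is a unique solution modulo M = 9 · 5 · 13 = 585.
Solve pairwise, accumulating the modulus:
  Start with x ≡ 1 (mod 9).
  Combine with x ≡ 3 (mod 5): since gcd(9, 5) = 1, we get a unique residue mod 45.
    Write x = 1 + 9·t and substitute into x ≡ 3 (mod 5): 9·t ≡ 3 − 1 = 2 (mod 5).
    Reduce coefficients mod 5: 4·t ≡ 2 (mod 5).
    The inverse of 4 mod 5 is 4 (since 4·4 = 16 = 3·5 + 1), so t ≡ 4·2 = 8 ≡ 3 (mod 5).
    Then x = 1 + 9·3 = 28, valid modulo lcm(9, 5) = 45: x ≡ 28 (mod 45).
  Combine with x ≡ 12 (mod 13): since gcd(45, 13) = 1, we get a unique residue mod 585.
    Write x = 28 + 45·t and substitute into x ≡ 12 (mod 13): 45·t ≡ 12 − 28 = -16 (mod 13).
    Reduce coefficients mod 13: 6·t ≡ 10 (mod 13).
    The inverse of 6 mod 13 is 11 (since 6·11 = 66 = 5·13 + 1), so t ≡ 11·10 = 110 ≡ 6 (mod 13).
    Then x = 28 + 45·6 = 298, valid modulo lcm(45, 13) = 585: x ≡ 298 (mod 585).
Verify: 298 mod 9 = 1 ✓, 298 mod 5 = 3 ✓, 298 mod 13 = 12 ✓.

x ≡ 298 (mod 585).


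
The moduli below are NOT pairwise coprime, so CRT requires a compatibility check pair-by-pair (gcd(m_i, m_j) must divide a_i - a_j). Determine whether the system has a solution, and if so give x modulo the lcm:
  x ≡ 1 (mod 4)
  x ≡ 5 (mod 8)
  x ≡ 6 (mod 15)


Moduli 4, 8, 15 are not pairwise coprime, so CRT works modulo lcm(m_i) when all pairwise compatibility conditions hold.
Pairwise compatibility: gcd(m_i, m_j) must divide a_i - a_j for every pair.
Merge one congruence at a time:
  Start: x ≡ 1 (mod 4).
  Combine with x ≡ 5 (mod 8): gcd(4, 8) = 4; 5 - 1 = 4, which IS divisible by 4, so compatible.
    Write x = 1 + 4·t and substitute into x ≡ 5 (mod 8): 4·t ≡ 5 − 1 = 4 (mod 8).
    Divide the congruence (and modulus) by g = 4: 1·t ≡ 1 (mod 2).
    So t ≡ 1 (mod 2).
    Then x = 1 + 4·1 = 5, valid modulo lcm(4, 8) = 8: x ≡ 5 (mod 8).
  Combine with x ≡ 6 (mod 15): gcd(8, 15) = 1; 6 - 5 = 1, which IS divisible by 1, so compatible.
    Write x = 5 + 8·t and substitute into x ≡ 6 (mod 15): 8·t ≡ 6 − 5 = 1 (mod 15).
    The inverse of 8 mod 15 is 2 (since 8·2 = 16 = 1·15 + 1), so t ≡ 2·1 = 2 ≡ 2 (mod 15).
    Then x = 5 + 8·2 = 21, valid modulo lcm(8, 15) = 120: x ≡ 21 (mod 120).
Verify: 21 mod 4 = 1, 21 mod 8 = 5, 21 mod 15 = 6.

x ≡ 21 (mod 120).


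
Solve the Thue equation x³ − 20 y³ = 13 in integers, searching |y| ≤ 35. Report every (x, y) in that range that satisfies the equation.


The equation is x³ - 20y³ = 13. For fixed y, x³ = 20·y³ + 13, so a solution requires the RHS to be a perfect cube.
Strategy: iterate y from -35 to 35, compute RHS = 20·y³ + 13, and check whether it is a (positive or negative) perfect cube.
Check small values of y:
  y = 0: RHS = 13 is not a perfect cube.
  y = 1: RHS = 33 is not a perfect cube.
  y = -1: RHS = -7 is not a perfect cube.
  y = 2: RHS = 173 is not a perfect cube.
  y = -2: RHS = -147 is not a perfect cube.
  y = 3: RHS = 553 is not a perfect cube.
  y = -3: RHS = -527 is not a perfect cube.
Continuing the search up to |y| = 35 finds no solutions either.
No (x, y) in the scanned range satisfies the equation.

No integer solutions with |y| ≤ 35.


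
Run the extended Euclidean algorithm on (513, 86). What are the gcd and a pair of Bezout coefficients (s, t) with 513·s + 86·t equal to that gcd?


Euclidean algorithm on (513, 86) — divide until remainder is 0:
  513 = 5 · 86 + 83
  86 = 1 · 83 + 3
  83 = 27 · 3 + 2
  3 = 1 · 2 + 1
  2 = 2 · 1 + 0
gcd(513, 86) = 1.
Track Bezout coefficients alongside the remainders: start with r₀ = 513 = a·1 + b·0 (s = 1, t = 0) and r₁ = 86 = a·0 + b·1 (s = 0, t = 1); each new remainder r_{k+1} = r_{k-1} − q_k·r_k inherits s_{k+1} = s_{k-1} − q_k·s_k, t_{k+1} = t_{k-1} − q_k·t_k, so r_k = a·s_k + b·t_k at every step:
  q = 5: r = 83, s = 1 − 5·0 = 1, t = 0 − 5·1 = -5  (check: 513·1 + 86·(-5) = 83)
  q = 1: r = 3, s = 0 − 1·1 = -1, t = 1 − 1·(-5) = 6  (check: 513·(-1) + 86·6 = 3)
  q = 27: r = 2, s = 1 − 27·(-1) = 28, t = -5 − 27·6 = -167  (check: 513·28 + 86·(-167) = 2)
  q = 1: r = 1, s = -1 − 1·28 = -29, t = 6 − 1·(-167) = 173  (check: 513·(-29) + 86·173 = 1)
The row with r = 1 (the gcd) gives the Bezout coefficients s = -29, t = 173.
Result: 513 · (-29) + 86 · (173) = 1.

gcd(513, 86) = 1; s = -29, t = 173 (check: 513·(-29) + 86·173 = 1).


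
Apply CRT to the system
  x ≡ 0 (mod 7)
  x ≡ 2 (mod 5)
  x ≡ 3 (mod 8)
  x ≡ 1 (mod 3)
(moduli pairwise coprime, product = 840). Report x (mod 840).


Product of moduli M = 7 · 5 · 8 · 3 = 840.
Merge one congruence at a time:
  Start: x ≡ 0 (mod 7).
  Combine with x ≡ 2 (mod 5); new modulus lcm = 35.
    Write x = 0 + 7·t and substitute into x ≡ 2 (mod 5): 7·t ≡ 2 − 0 = 2 (mod 5).
    Reduce coefficients mod 5: 2·t ≡ 2 (mod 5).
    The inverse of 2 mod 5 is 3 (since 2·3 = 6 = 1·5 + 1), so t ≡ 3·2 = 6 ≡ 1 (mod 5).
    Then x = 0 + 7·1 = 7, valid modulo lcm(7, 5) = 35: x ≡ 7 (mod 35).
  Combine with x ≡ 3 (mod 8); new modulus lcm = 280.
    Write x = 7 + 35·t and substitute into x ≡ 3 (mod 8): 35·t ≡ 3 − 7 = -4 (mod 8).
    Reduce coefficients mod 8: 3·t ≡ 4 (mod 8).
    The inverse of 3 mod 8 is 3 (since 3·3 = 9 = 1·8 + 1), so t ≡ 3·4 = 12 ≡ 4 (mod 8).
    Then x = 7 + 35·4 = 147, valid modulo lcm(35, 8) = 280: x ≡ 147 (mod 280).
  Combine with x ≡ 1 (mod 3); new modulus lcm = 840.
    Write x = 147 + 280·t and substitute into x ≡ 1 (mod 3): 280·t ≡ 1 − 147 = -146 (mod 3).
    Reduce coefficients mod 3: 1·t ≡ 1 (mod 3).
    So t ≡ 1 (mod 3).
    Then x = 147 + 280·1 = 427, valid modulo lcm(280, 3) = 840: x ≡ 427 (mod 840).
Verify against each original: 427 mod 7 = 0, 427 mod 5 = 2, 427 mod 8 = 3, 427 mod 3 = 1.

x ≡ 427 (mod 840).


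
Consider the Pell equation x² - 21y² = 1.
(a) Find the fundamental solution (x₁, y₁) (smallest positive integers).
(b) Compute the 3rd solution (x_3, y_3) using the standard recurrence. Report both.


Step 1: Find the fundamental solution (x₁, y₁) of x² - 21y² = 1.
  Expand √21 as a continued fraction. a₀ = ⌊√21⌋ = 4; iterate m_{k+1} = d_k·a_k − m_k, d_{k+1} = (21 − m_{k+1}²)/d_k, a_{k+1} = ⌊(a₀ + m_{k+1})/d_{k+1}⌋ (starting m₀ = 0, d₀ = 1), with convergents p_k = a_k·p_{k-1} + p_{k-2}, q_k = a_k·q_{k-1} + q_{k-2} (p₋₁ = 1, q₋₁ = 0):
  k = 0: a₀ = 4; p₀/q₀ = 4/1; p₀² − 21·q₀² = 16 − 21 = -5.
  k = 1: m = 4, d = 5, a = ⌊(4 + 4)/5⌋ = 1; p/q = (1·4 + 1)/(1·1 + 0) = 5/1; p² − 21·q² = 25 − 21 = 4.
  k = 2: m = 1, d = 4, a = ⌊(4 + 1)/4⌋ = 1; p/q = (1·5 + 4)/(1·1 + 1) = 9/2; p² − 21·q² = 81 − 84 = -3.
  k = 3: m = 3, d = 3, a = ⌊(4 + 3)/3⌋ = 2; p/q = (2·9 + 5)/(2·2 + 1) = 23/5; p² − 21·q² = 529 − 525 = 4.
  k = 4: m = 3, d = 4, a = ⌊(4 + 3)/4⌋ = 1; p/q = (1·23 + 9)/(1·5 + 2) = 32/7; p² − 21·q² = 1024 − 1029 = -5.
  k = 5: m = 1, d = 5, a = ⌊(4 + 1)/5⌋ = 1; p/q = (1·32 + 23)/(1·7 + 5) = 55/12; p² − 21·q² = 3025 − 3024 = 1.
  The first convergent with p² − 21·q² = 1 gives the fundamental solution (x₁, y₁) = (55, 12).
Step 2: Apply the recurrence (x_{n+1}, y_{n+1}) = (x₁x_n + 21y₁y_n, x₁y_n + y₁x_n) repeatedly.
  From (x_1, y_1) = (55, 12): x_2 = 55·55 + 21·12·12 = 6049; y_2 = 55·12 + 12·55 = 1320.
  From (x_2, y_2) = (6049, 1320): x_3 = 55·6049 + 21·12·1320 = 665335; y_3 = 55·1320 + 12·6049 = 145188.
Step 3: Verify x_3² - 21·y_3² = 442670662225 - 442670662224 = 1 (should be 1). ✓

(x_1, y_1) = (55, 12); (x_3, y_3) = (665335, 145188).


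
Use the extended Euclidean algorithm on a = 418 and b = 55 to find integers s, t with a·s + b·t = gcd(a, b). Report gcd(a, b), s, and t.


Euclidean algorithm on (418, 55) — divide until remainder is 0:
  418 = 7 · 55 + 33
  55 = 1 · 33 + 22
  33 = 1 · 22 + 11
  22 = 2 · 11 + 0
gcd(418, 55) = 11.
Track Bezout coefficients alongside the remainders: start with r₀ = 418 = a·1 + b·0 (s = 1, t = 0) and r₁ = 55 = a·0 + b·1 (s = 0, t = 1); each new remainder r_{k+1} = r_{k-1} − q_k·r_k inherits s_{k+1} = s_{k-1} − q_k·s_k, t_{k+1} = t_{k-1} − q_k·t_k, so r_k = a·s_k + b·t_k at every step:
  q = 7: r = 33, s = 1 − 7·0 = 1, t = 0 − 7·1 = -7  (check: 418·1 + 55·(-7) = 33)
  q = 1: r = 22, s = 0 − 1·1 = -1, t = 1 − 1·(-7) = 8  (check: 418·(-1) + 55·8 = 22)
  q = 1: r = 11, s = 1 − 1·(-1) = 2, t = -7 − 1·8 = -15  (check: 418·2 + 55·(-15) = 11)
The row with r = 11 (the gcd) gives the Bezout coefficients s = 2, t = -15.
Result: 418 · (2) + 55 · (-15) = 11.

gcd(418, 55) = 11; s = 2, t = -15 (check: 418·2 + 55·(-15) = 11).


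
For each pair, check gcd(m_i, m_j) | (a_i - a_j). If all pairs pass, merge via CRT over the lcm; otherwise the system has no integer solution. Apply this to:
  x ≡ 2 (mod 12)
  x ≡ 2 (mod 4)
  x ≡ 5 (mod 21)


Moduli 12, 4, 21 are not pairwise coprime, so CRT works modulo lcm(m_i) when all pairwise compatibility conditions hold.
Pairwise compatibility: gcd(m_i, m_j) must divide a_i - a_j for every pair.
Merge one congruence at a time:
  Start: x ≡ 2 (mod 12).
  Combine with x ≡ 2 (mod 4): gcd(12, 4) = 4; 2 - 2 = 0, which IS divisible by 4, so compatible.
    Write x = 2 + 12·t and substitute into x ≡ 2 (mod 4): 12·t ≡ 2 − 2 = 0 (mod 4).
    Divide the congruence (and modulus) by g = 4: 3·t ≡ 0 (mod 1).
    Modulo 1 every t works; take t = 0.
    Then x = 2 + 12·0 = 2, valid modulo lcm(12, 4) = 12: x ≡ 2 (mod 12).
  Combine with x ≡ 5 (mod 21): gcd(12, 21) = 3; 5 - 2 = 3, which IS divisible by 3, so compatible.
    Write x = 2 + 12·t and substitute into x ≡ 5 (mod 21): 12·t ≡ 5 − 2 = 3 (mod 21).
    Divide the congruence (and modulus) by g = 3: 4·t ≡ 1 (mod 7).
    The inverse of 4 mod 7 is 2 (since 4·2 = 8 = 1·7 + 1), so t ≡ 2·1 = 2 ≡ 2 (mod 7).
    Then x = 2 + 12·2 = 26, valid modulo lcm(12, 21) = 84: x ≡ 26 (mod 84).
Verify: 26 mod 12 = 2, 26 mod 4 = 2, 26 mod 21 = 5.

x ≡ 26 (mod 84).


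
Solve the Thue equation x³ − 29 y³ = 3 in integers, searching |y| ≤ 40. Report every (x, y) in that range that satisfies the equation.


The equation is x³ - 29y³ = 3. For fixed y, x³ = 29·y³ + 3, so a solution requires the RHS to be a perfect cube.
Strategy: iterate y from -40 to 40, compute RHS = 29·y³ + 3, and check whether it is a (positive or negative) perfect cube.
Check small values of y:
  y = 0: RHS = 3 is not a perfect cube.
  y = 1: RHS = 32 is not a perfect cube.
  y = -1: RHS = -26 is not a perfect cube.
  y = 2: RHS = 235 is not a perfect cube.
  y = -2: RHS = -229 is not a perfect cube.
  y = 3: RHS = 786 is not a perfect cube.
  y = -3: RHS = -780 is not a perfect cube.
Continuing the search up to |y| = 40 finds no solutions either.
No (x, y) in the scanned range satisfies the equation.

No integer solutions with |y| ≤ 40.


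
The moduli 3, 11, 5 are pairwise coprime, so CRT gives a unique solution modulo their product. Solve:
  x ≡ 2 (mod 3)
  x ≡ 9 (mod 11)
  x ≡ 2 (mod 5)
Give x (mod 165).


Moduli 3, 11, 5 are pairwise coprime; by CRT there is a unique solution modulo M = 3 · 11 · 5 = 165.
Solve pairwise, accumulating the modulus:
  Start with x ≡ 2 (mod 3).
  Combine with x ≡ 9 (mod 11): since gcd(3, 11) = 1, we get a unique residue mod 33.
    Write x = 2 + 3·t and substitute into x ≡ 9 (mod 11): 3·t ≡ 9 − 2 = 7 (mod 11).
    The inverse of 3 mod 11 is 4 (since 3·4 = 12 = 1·11 + 1), so t ≡ 4·7 = 28 ≡ 6 (mod 11).
    Then x = 2 + 3·6 = 20, valid modulo lcm(3, 11) = 33: x ≡ 20 (mod 33).
  Combine with x ≡ 2 (mod 5): since gcd(33, 5) = 1, we get a unique residue mod 165.
    Write x = 20 + 33·t and substitute into x ≡ 2 (mod 5): 33·t ≡ 2 − 20 = -18 (mod 5).
    Reduce coefficients mod 5: 3·t ≡ 2 (mod 5).
    The inverse of 3 mod 5 is 2 (since 3·2 = 6 = 1·5 + 1), so t ≡ 2·2 = 4 ≡ 4 (mod 5).
    Then x = 20 + 33·4 = 152, valid modulo lcm(33, 5) = 165: x ≡ 152 (mod 165).
Verify: 152 mod 3 = 2 ✓, 152 mod 11 = 9 ✓, 152 mod 5 = 2 ✓.

x ≡ 152 (mod 165).


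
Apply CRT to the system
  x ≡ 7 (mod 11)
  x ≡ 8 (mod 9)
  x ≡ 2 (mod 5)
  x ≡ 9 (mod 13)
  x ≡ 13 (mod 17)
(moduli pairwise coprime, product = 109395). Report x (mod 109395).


Product of moduli M = 11 · 9 · 5 · 13 · 17 = 109395.
Merge one congruence at a time:
  Start: x ≡ 7 (mod 11).
  Combine with x ≡ 8 (mod 9); new modulus lcm = 99.
    Write x = 7 + 11·t and substitute into x ≡ 8 (mod 9): 11·t ≡ 8 − 7 = 1 (mod 9).
    Reduce coefficients mod 9: 2·t ≡ 1 (mod 9).
    The inverse of 2 mod 9 is 5 (since 2·5 = 10 = 1·9 + 1), so t ≡ 5·1 = 5 ≡ 5 (mod 9).
    Then x = 7 + 11·5 = 62, valid modulo lcm(11, 9) = 99: x ≡ 62 (mod 99).
  Combine with x ≡ 2 (mod 5); new modulus lcm = 495.
    Write x = 62 + 99·t and substitute into x ≡ 2 (mod 5): 99·t ≡ 2 − 62 = -60 (mod 5).
    Reduce coefficients mod 5: 4·t ≡ 0 (mod 5).
    The inverse of 4 mod 5 is 4 (since 4·4 = 16 = 3·5 + 1), so t ≡ 4·0 = 0 ≡ 0 (mod 5).
    Then x = 62 + 99·0 = 62, valid modulo lcm(99, 5) = 495: x ≡ 62 (mod 495).
  Combine with x ≡ 9 (mod 13); new modulus lcm = 6435.
    Write x = 62 + 495·t and substitute into x ≡ 9 (mod 13): 495·t ≡ 9 − 62 = -53 (mod 13).
    Reduce coefficients mod 13: 1·t ≡ 12 (mod 13).
    So t ≡ 12 (mod 13).
    Then x = 62 + 495·12 = 6002, valid modulo lcm(495, 13) = 6435: x ≡ 6002 (mod 6435).
  Combine with x ≡ 13 (mod 17); new modulus lcm = 109395.
    Write x = 6002 + 6435·t and substitute into x ≡ 13 (mod 17): 6435·t ≡ 13 − 6002 = -5989 (mod 17).
    Reduce coefficients mod 17: 9·t ≡ 12 (mod 17).
    The inverse of 9 mod 17 is 2 (since 9·2 = 18 = 1·17 + 1), so t ≡ 2·12 = 24 ≡ 7 (mod 17).
    Then x = 6002 + 6435·7 = 51047, valid modulo lcm(6435, 17) = 109395: x ≡ 51047 (mod 109395).
Verify against each original: 51047 mod 11 = 7, 51047 mod 9 = 8, 51047 mod 5 = 2, 51047 mod 13 = 9, 51047 mod 17 = 13.

x ≡ 51047 (mod 109395).


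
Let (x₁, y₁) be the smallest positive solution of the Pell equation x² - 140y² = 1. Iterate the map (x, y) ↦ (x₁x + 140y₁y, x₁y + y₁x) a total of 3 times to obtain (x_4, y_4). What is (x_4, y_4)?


Step 1: Find the fundamental solution (x₁, y₁) of x² - 140y² = 1.
  Expand √140 as a continued fraction. a₀ = ⌊√140⌋ = 11; iterate m_{k+1} = d_k·a_k − m_k, d_{k+1} = (140 − m_{k+1}²)/d_k, a_{k+1} = ⌊(a₀ + m_{k+1})/d_{k+1}⌋ (starting m₀ = 0, d₀ = 1), with convergents p_k = a_k·p_{k-1} + p_{k-2}, q_k = a_k·q_{k-1} + q_{k-2} (p₋₁ = 1, q₋₁ = 0):
  k = 0: a₀ = 11; p₀/q₀ = 11/1; p₀² − 140·q₀² = 121 − 140 = -19.
  k = 1: m = 11, d = 19, a = ⌊(11 + 11)/19⌋ = 1; p/q = (1·11 + 1)/(1·1 + 0) = 12/1; p² − 140·q² = 144 − 140 = 4.
  k = 2: m = 8, d = 4, a = ⌊(11 + 8)/4⌋ = 4; p/q = (4·12 + 11)/(4·1 + 1) = 59/5; p² − 140·q² = 3481 − 3500 = -19.
  k = 3: m = 8, d = 19, a = ⌊(11 + 8)/19⌋ = 1; p/q = (1·59 + 12)/(1·5 + 1) = 71/6; p² − 140·q² = 5041 − 5040 = 1.
  The first convergent with p² − 140·q² = 1 gives the fundamental solution (x₁, y₁) = (71, 6).
Step 2: Apply the recurrence (x_{n+1}, y_{n+1}) = (x₁x_n + 140y₁y_n, x₁y_n + y₁x_n) repeatedly.
  From (x_1, y_1) = (71, 6): x_2 = 71·71 + 140·6·6 = 10081; y_2 = 71·6 + 6·71 = 852.
  From (x_2, y_2) = (10081, 852): x_3 = 71·10081 + 140·6·852 = 1431431; y_3 = 71·852 + 6·10081 = 120978.
  From (x_3, y_3) = (1431431, 120978): x_4 = 71·1431431 + 140·6·120978 = 203253121; y_4 = 71·120978 + 6·1431431 = 17178024.
Step 3: Verify x_4² - 140·y_4² = 41311831196240641 - 41311831196240640 = 1 (should be 1). ✓

(x_1, y_1) = (71, 6); (x_4, y_4) = (203253121, 17178024).


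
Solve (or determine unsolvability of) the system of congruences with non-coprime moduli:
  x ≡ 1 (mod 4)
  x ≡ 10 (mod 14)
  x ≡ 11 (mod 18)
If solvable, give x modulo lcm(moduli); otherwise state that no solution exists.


Moduli 4, 14, 18 are not pairwise coprime, so CRT works modulo lcm(m_i) when all pairwise compatibility conditions hold.
Pairwise compatibility: gcd(m_i, m_j) must divide a_i - a_j for every pair.
Merge one congruence at a time:
  Start: x ≡ 1 (mod 4).
  Combine with x ≡ 10 (mod 14): gcd(4, 14) = 2, and 10 - 1 = 9 is NOT divisible by 2.
    ⇒ system is inconsistent (no integer solution).

No solution (the system is inconsistent).


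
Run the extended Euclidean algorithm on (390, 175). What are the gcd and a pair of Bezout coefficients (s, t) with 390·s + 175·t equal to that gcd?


Euclidean algorithm on (390, 175) — divide until remainder is 0:
  390 = 2 · 175 + 40
  175 = 4 · 40 + 15
  40 = 2 · 15 + 10
  15 = 1 · 10 + 5
  10 = 2 · 5 + 0
gcd(390, 175) = 5.
Track Bezout coefficients alongside the remainders: start with r₀ = 390 = a·1 + b·0 (s = 1, t = 0) and r₁ = 175 = a·0 + b·1 (s = 0, t = 1); each new remainder r_{k+1} = r_{k-1} − q_k·r_k inherits s_{k+1} = s_{k-1} − q_k·s_k, t_{k+1} = t_{k-1} − q_k·t_k, so r_k = a·s_k + b·t_k at every step:
  q = 2: r = 40, s = 1 − 2·0 = 1, t = 0 − 2·1 = -2  (check: 390·1 + 175·(-2) = 40)
  q = 4: r = 15, s = 0 − 4·1 = -4, t = 1 − 4·(-2) = 9  (check: 390·(-4) + 175·9 = 15)
  q = 2: r = 10, s = 1 − 2·(-4) = 9, t = -2 − 2·9 = -20  (check: 390·9 + 175·(-20) = 10)
  q = 1: r = 5, s = -4 − 1·9 = -13, t = 9 − 1·(-20) = 29  (check: 390·(-13) + 175·29 = 5)
The row with r = 5 (the gcd) gives the Bezout coefficients s = -13, t = 29.
Result: 390 · (-13) + 175 · (29) = 5.

gcd(390, 175) = 5; s = -13, t = 29 (check: 390·(-13) + 175·29 = 5).


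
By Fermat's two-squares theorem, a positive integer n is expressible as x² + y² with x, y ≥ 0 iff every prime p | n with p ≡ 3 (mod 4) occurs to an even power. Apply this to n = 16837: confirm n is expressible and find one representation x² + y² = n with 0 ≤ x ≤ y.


Step 1: Factor n = 16837 = 113 · 149.
Step 2: Check the mod-4 condition on each prime factor: 113 ≡ 1 (mod 4), exponent 1; 149 ≡ 1 (mod 4), exponent 1.
All primes ≡ 3 (mod 4) appear to even exponent (or don't appear), so by the two-squares theorem n IS expressible as a sum of two squares.
Step 3: Build a representation. Here n = 113 · 149 is a product of primes ≡ 1 (mod 4). Each prime p ≡ 1 (mod 4) is itself a sum of two squares; find a² by testing p − a² for a perfect square:
  113: 113 − 1² = 112, 113 − 2² = 109, 113 − 3² = 104, 113 − 4² = 97, 113 − 5² = 88, 113 − 6² = 77, 113 − 7² = 64 = 8² ⇒ 113 = 7² + 8².
  149: 149 − 1² = 148, 149 − 2² = 145, 149 − 3² = 140, 149 − 4² = 133, 149 − 5² = 124, 149 − 6² = 113, 149 − 7² = 100 = 10² ⇒ 149 = 7² + 10².
  Combine using the Brahmagupta–Fibonacci identity (a² + b²)(c² + d²) = (ac − bd)² + (ad + bc)² = (ac + bd)² + (ad − bc)²:
  113 · 149 = 16837: from (7² + 8²)(7² + 10²), take (7·7 − 8·10, 7·10 + 8·7) = (49 − 80, 70 + 56) = (-31, 126); dropping signs (only squares matter) gives (31, 126); check 31² + 126² = 961 + 15876 = 16837 ✓.
Step 4: Order so x ≤ y and verify: 31² + 126² = 961 + 15876 = 16837 = n. ✓

n = 16837 = 31² + 126² (one valid representation with x ≤ y).


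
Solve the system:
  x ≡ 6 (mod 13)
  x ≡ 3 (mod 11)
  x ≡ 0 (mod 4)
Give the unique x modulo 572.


Moduli 13, 11, 4 are pairwise coprime; by CRT there is a unique solution modulo M = 13 · 11 · 4 = 572.
Solve pairwise, accumulating the modulus:
  Start with x ≡ 6 (mod 13).
  Combine with x ≡ 3 (mod 11): since gcd(13, 11) = 1, we get a unique residue mod 143.
    Write x = 6 + 13·t and substitute into x ≡ 3 (mod 11): 13·t ≡ 3 − 6 = -3 (mod 11).
    Reduce coefficients mod 11: 2·t ≡ 8 (mod 11).
    The inverse of 2 mod 11 is 6 (since 2·6 = 12 = 1·11 + 1), so t ≡ 6·8 = 48 ≡ 4 (mod 11).
    Then x = 6 + 13·4 = 58, valid modulo lcm(13, 11) = 143: x ≡ 58 (mod 143).
  Combine with x ≡ 0 (mod 4): since gcd(143, 4) = 1, we get a unique residue mod 572.
    Write x = 58 + 143·t and substitute into x ≡ 0 (mod 4): 143·t ≡ 0 − 58 = -58 (mod 4).
    Reduce coefficients mod 4: 3·t ≡ 2 (mod 4).
    The inverse of 3 mod 4 is 3 (since 3·3 = 9 = 2·4 + 1), so t ≡ 3·2 = 6 ≡ 2 (mod 4).
    Then x = 58 + 143·2 = 344, valid modulo lcm(143, 4) = 572: x ≡ 344 (mod 572).
Verify: 344 mod 13 = 6 ✓, 344 mod 11 = 3 ✓, 344 mod 4 = 0 ✓.

x ≡ 344 (mod 572).


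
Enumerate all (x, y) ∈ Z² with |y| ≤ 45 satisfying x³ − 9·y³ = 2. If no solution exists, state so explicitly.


The equation is x³ - 9y³ = 2. For fixed y, x³ = 9·y³ + 2, so a solution requires the RHS to be a perfect cube.
Strategy: iterate y from -45 to 45, compute RHS = 9·y³ + 2, and check whether it is a (positive or negative) perfect cube.
Check small values of y:
  y = 0: RHS = 2 is not a perfect cube.
  y = 1: RHS = 11 is not a perfect cube.
  y = -1: RHS = -7 is not a perfect cube.
  y = 2: RHS = 74 is not a perfect cube.
  y = -2: RHS = -70 is not a perfect cube.
  y = 3: RHS = 245 is not a perfect cube.
  y = -3: RHS = -241 is not a perfect cube.
Continuing the search up to |y| = 45 finds no solutions either.
No (x, y) in the scanned range satisfies the equation.

No integer solutions with |y| ≤ 45.


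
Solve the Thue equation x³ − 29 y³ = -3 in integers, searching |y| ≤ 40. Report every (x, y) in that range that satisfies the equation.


The equation is x³ - 29y³ = -3. For fixed y, x³ = 29·y³ − 3, so a solution requires the RHS to be a perfect cube.
Strategy: iterate y from -40 to 40, compute RHS = 29·y³ − 3, and check whether it is a (positive or negative) perfect cube.
Check small values of y:
  y = 0: RHS = -3 is not a perfect cube.
  y = 1: RHS = 26 is not a perfect cube.
  y = -1: RHS = -32 is not a perfect cube.
  y = 2: RHS = 229 is not a perfect cube.
  y = -2: RHS = -235 is not a perfect cube.
  y = 3: RHS = 780 is not a perfect cube.
  y = -3: RHS = -786 is not a perfect cube.
Continuing the search up to |y| = 40 finds no solutions either.
No (x, y) in the scanned range satisfies the equation.

No integer solutions with |y| ≤ 40.


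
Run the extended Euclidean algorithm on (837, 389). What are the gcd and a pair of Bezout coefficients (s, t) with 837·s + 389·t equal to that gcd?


Euclidean algorithm on (837, 389) — divide until remainder is 0:
  837 = 2 · 389 + 59
  389 = 6 · 59 + 35
  59 = 1 · 35 + 24
  35 = 1 · 24 + 11
  24 = 2 · 11 + 2
  11 = 5 · 2 + 1
  2 = 2 · 1 + 0
gcd(837, 389) = 1.
Track Bezout coefficients alongside the remainders: start with r₀ = 837 = a·1 + b·0 (s = 1, t = 0) and r₁ = 389 = a·0 + b·1 (s = 0, t = 1); each new remainder r_{k+1} = r_{k-1} − q_k·r_k inherits s_{k+1} = s_{k-1} − q_k·s_k, t_{k+1} = t_{k-1} − q_k·t_k, so r_k = a·s_k + b·t_k at every step:
  q = 2: r = 59, s = 1 − 2·0 = 1, t = 0 − 2·1 = -2  (check: 837·1 + 389·(-2) = 59)
  q = 6: r = 35, s = 0 − 6·1 = -6, t = 1 − 6·(-2) = 13  (check: 837·(-6) + 389·13 = 35)
  q = 1: r = 24, s = 1 − 1·(-6) = 7, t = -2 − 1·13 = -15  (check: 837·7 + 389·(-15) = 24)
  q = 1: r = 11, s = -6 − 1·7 = -13, t = 13 − 1·(-15) = 28  (check: 837·(-13) + 389·28 = 11)
  q = 2: r = 2, s = 7 − 2·(-13) = 33, t = -15 − 2·28 = -71  (check: 837·33 + 389·(-71) = 2)
  q = 5: r = 1, s = -13 − 5·33 = -178, t = 28 − 5·(-71) = 383  (check: 837·(-178) + 389·383 = 1)
The row with r = 1 (the gcd) gives the Bezout coefficients s = -178, t = 383.
Result: 837 · (-178) + 389 · (383) = 1.

gcd(837, 389) = 1; s = -178, t = 383 (check: 837·(-178) + 389·383 = 1).


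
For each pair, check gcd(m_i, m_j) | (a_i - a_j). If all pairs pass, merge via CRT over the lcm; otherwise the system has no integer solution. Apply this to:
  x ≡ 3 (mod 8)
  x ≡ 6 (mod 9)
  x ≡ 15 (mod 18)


Moduli 8, 9, 18 are not pairwise coprime, so CRT works modulo lcm(m_i) when all pairwise compatibility conditions hold.
Pairwise compatibility: gcd(m_i, m_j) must divide a_i - a_j for every pair.
Merge one congruence at a time:
  Start: x ≡ 3 (mod 8).
  Combine with x ≡ 6 (mod 9): gcd(8, 9) = 1; 6 - 3 = 3, which IS divisible by 1, so compatible.
    Write x = 3 + 8·t and substitute into x ≡ 6 (mod 9): 8·t ≡ 6 − 3 = 3 (mod 9).
    The inverse of 8 mod 9 is 8 (since 8·8 = 64 = 7·9 + 1), so t ≡ 8·3 = 24 ≡ 6 (mod 9).
    Then x = 3 + 8·6 = 51, valid modulo lcm(8, 9) = 72: x ≡ 51 (mod 72).
  Combine with x ≡ 15 (mod 18): gcd(72, 18) = 18; 15 - 51 = -36, which IS divisible by 18, so compatible.
    Write x = 51 + 72·t and substitute into x ≡ 15 (mod 18): 72·t ≡ 15 − 51 = -36 (mod 18).
    Divide the congruence (and modulus) by g = 18: 4·t ≡ -2 (mod 1).
    Modulo 1 every t works; take t = 0.
    Then x = 51 + 72·0 = 51, valid modulo lcm(72, 18) = 72: x ≡ 51 (mod 72).
Verify: 51 mod 8 = 3, 51 mod 9 = 6, 51 mod 18 = 15.

x ≡ 51 (mod 72).


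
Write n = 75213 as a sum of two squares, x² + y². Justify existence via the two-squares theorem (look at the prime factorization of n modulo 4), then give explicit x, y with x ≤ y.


Step 1: Factor n = 75213 = 3^2 · 61 · 137.
Step 2: Check the mod-4 condition on each prime factor: 3 ≡ 3 (mod 4), exponent 2 (must be even); 61 ≡ 1 (mod 4), exponent 1; 137 ≡ 1 (mod 4), exponent 1.
All primes ≡ 3 (mod 4) appear to even exponent (or don't appear), so by the two-squares theorem n IS expressible as a sum of two squares.
Step 3: Build a representation. Group n = k² · m with k = 3 and m = 61 · 137 = 8357 (a product of primes ≡ 1 (mod 4)); a representation of m scales to one of n via (k·x)² + (k·y)² = k²(x² + y²). Each prime p ≡ 1 (mod 4) is itself a sum of two squares; find a² by testing p − a² for a perfect square:
  61: 61 − 1² = 60, 61 − 2² = 57, 61 − 3² = 52, 61 − 4² = 45, 61 − 5² = 36 = 6² ⇒ 61 = 5² + 6².
  137: 137 − 1² = 136, 137 − 2² = 133, 137 − 3² = 128, 137 − 4² = 121 = 11² ⇒ 137 = 4² + 11².
  Combine using the Brahmagupta–Fibonacci identity (a² + b²)(c² + d²) = (ac − bd)² + (ad + bc)² = (ac + bd)² + (ad − bc)²:
  61 · 137 = 8357: from (5² + 6²)(4² + 11²), take (5·4 − 6·11, 5·11 + 6·4) = (20 − 66, 55 + 24) = (-46, 79); dropping signs (only squares matter) gives (46, 79); check 46² + 79² = 2116 + 6241 = 8357 ✓.
  Scale by k = 3: (3·46, 3·79) = (138, 237).
Step 4: Order so x ≤ y and verify: 138² + 237² = 19044 + 56169 = 75213 = n. ✓

n = 75213 = 138² + 237² (one valid representation with x ≤ y).


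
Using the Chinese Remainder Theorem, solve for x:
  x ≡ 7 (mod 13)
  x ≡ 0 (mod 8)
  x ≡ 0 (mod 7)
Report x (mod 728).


Moduli 13, 8, 7 are pairwise coprime; by CRT there is a unique solution modulo M = 13 · 8 · 7 = 728.
Solve pairwise, accumulating the modulus:
  Start with x ≡ 7 (mod 13).
  Combine with x ≡ 0 (mod 8): since gcd(13, 8) = 1, we get a unique residue mod 104.
    Write x = 7 + 13·t and substitute into x ≡ 0 (mod 8): 13·t ≡ 0 − 7 = -7 (mod 8).
    Reduce coefficients mod 8: 5·t ≡ 1 (mod 8).
    The inverse of 5 mod 8 is 5 (since 5·5 = 25 = 3·8 + 1), so t ≡ 5·1 = 5 ≡ 5 (mod 8).
    Then x = 7 + 13·5 = 72, valid modulo lcm(13, 8) = 104: x ≡ 72 (mod 104).
  Combine with x ≡ 0 (mod 7): since gcd(104, 7) = 1, we get a unique residue mod 728.
    Write x = 72 + 104·t and substitute into x ≡ 0 (mod 7): 104·t ≡ 0 − 72 = -72 (mod 7).
    Reduce coefficients mod 7: 6·t ≡ 5 (mod 7).
    The inverse of 6 mod 7 is 6 (since 6·6 = 36 = 5·7 + 1), so t ≡ 6·5 = 30 ≡ 2 (mod 7).
    Then x = 72 + 104·2 = 280, valid modulo lcm(104, 7) = 728: x ≡ 280 (mod 728).
Verify: 280 mod 13 = 7 ✓, 280 mod 8 = 0 ✓, 280 mod 7 = 0 ✓.

x ≡ 280 (mod 728).


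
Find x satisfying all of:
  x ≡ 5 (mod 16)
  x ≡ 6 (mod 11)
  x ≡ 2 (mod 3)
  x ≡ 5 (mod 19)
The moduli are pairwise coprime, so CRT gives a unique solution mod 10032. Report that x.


Product of moduli M = 16 · 11 · 3 · 19 = 10032.
Merge one congruence at a time:
  Start: x ≡ 5 (mod 16).
  Combine with x ≡ 6 (mod 11); new modulus lcm = 176.
    Write x = 5 + 16·t and substitute into x ≡ 6 (mod 11): 16·t ≡ 6 − 5 = 1 (mod 11).
    Reduce coefficients mod 11: 5·t ≡ 1 (mod 11).
    The inverse of 5 mod 11 is 9 (since 5·9 = 45 = 4·11 + 1), so t ≡ 9·1 = 9 ≡ 9 (mod 11).
    Then x = 5 + 16·9 = 149, valid modulo lcm(16, 11) = 176: x ≡ 149 (mod 176).
  Combine with x ≡ 2 (mod 3); new modulus lcm = 528.
    Write x = 149 + 176·t and substitute into x ≡ 2 (mod 3): 176·t ≡ 2 − 149 = -147 (mod 3).
    Reduce coefficients mod 3: 2·t ≡ 0 (mod 3).
    The inverse of 2 mod 3 is 2 (since 2·2 = 4 = 1·3 + 1), so t ≡ 2·0 = 0 ≡ 0 (mod 3).
    Then x = 149 + 176·0 = 149, valid modulo lcm(176, 3) = 528: x ≡ 149 (mod 528).
  Combine with x ≡ 5 (mod 19); new modulus lcm = 10032.
    Write x = 149 + 528·t and substitute into x ≡ 5 (mod 19): 528·t ≡ 5 − 149 = -144 (mod 19).
    Reduce coefficients mod 19: 15·t ≡ 8 (mod 19).
    The inverse of 15 mod 19 is 14 (since 15·14 = 210 = 11·19 + 1), so t ≡ 14·8 = 112 ≡ 17 (mod 19).
    Then x = 149 + 528·17 = 9125, valid modulo lcm(528, 19) = 10032: x ≡ 9125 (mod 10032).
Verify against each original: 9125 mod 16 = 5, 9125 mod 11 = 6, 9125 mod 3 = 2, 9125 mod 19 = 5.

x ≡ 9125 (mod 10032).


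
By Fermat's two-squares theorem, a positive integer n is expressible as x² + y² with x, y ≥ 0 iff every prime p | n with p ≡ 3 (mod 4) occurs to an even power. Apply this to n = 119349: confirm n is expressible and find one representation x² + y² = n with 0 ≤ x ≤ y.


Step 1: Factor n = 119349 = 3^2 · 89 · 149.
Step 2: Check the mod-4 condition on each prime factor: 3 ≡ 3 (mod 4), exponent 2 (must be even); 89 ≡ 1 (mod 4), exponent 1; 149 ≡ 1 (mod 4), exponent 1.
All primes ≡ 3 (mod 4) appear to even exponent (or don't appear), so by the two-squares theorem n IS expressible as a sum of two squares.
Step 3: Build a representation. Group n = k² · m with k = 3 and m = 89 · 149 = 13261 (a product of primes ≡ 1 (mod 4)); a representation of m scales to one of n via (k·x)² + (k·y)² = k²(x² + y²). Each prime p ≡ 1 (mod 4) is itself a sum of two squares; find a² by testing p − a² for a perfect square:
  89: 89 − 1² = 88, 89 − 2² = 85, 89 − 3² = 80, 89 − 4² = 73, 89 − 5² = 64 = 8² ⇒ 89 = 5² + 8².
  149: 149 − 1² = 148, 149 − 2² = 145, 149 − 3² = 140, 149 − 4² = 133, 149 − 5² = 124, 149 − 6² = 113, 149 − 7² = 100 = 10² ⇒ 149 = 7² + 10².
  Combine using the Brahmagupta–Fibonacci identity (a² + b²)(c² + d²) = (ac − bd)² + (ad + bc)² = (ac + bd)² + (ad − bc)²:
  89 · 149 = 13261: from (5² + 8²)(7² + 10²), take (5·7 − 8·10, 5·10 + 8·7) = (35 − 80, 50 + 56) = (-45, 106); dropping signs (only squares matter) gives (45, 106); check 45² + 106² = 2025 + 11236 = 13261 ✓.
  Scale by k = 3: (3·45, 3·106) = (135, 318).
Step 4: Order so x ≤ y and verify: 135² + 318² = 18225 + 101124 = 119349 = n. ✓

n = 119349 = 135² + 318² (one valid representation with x ≤ y).


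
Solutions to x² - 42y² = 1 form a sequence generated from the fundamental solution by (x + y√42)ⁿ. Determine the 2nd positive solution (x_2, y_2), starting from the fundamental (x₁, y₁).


Step 1: Find the fundamental solution (x₁, y₁) of x² - 42y² = 1.
  Expand √42 as a continued fraction. a₀ = ⌊√42⌋ = 6; iterate m_{k+1} = d_k·a_k − m_k, d_{k+1} = (42 − m_{k+1}²)/d_k, a_{k+1} = ⌊(a₀ + m_{k+1})/d_{k+1}⌋ (starting m₀ = 0, d₀ = 1), with convergents p_k = a_k·p_{k-1} + p_{k-2}, q_k = a_k·q_{k-1} + q_{k-2} (p₋₁ = 1, q₋₁ = 0):
  k = 0: a₀ = 6; p₀/q₀ = 6/1; p₀² − 42·q₀² = 36 − 42 = -6.
  k = 1: m = 6, d = 6, a = ⌊(6 + 6)/6⌋ = 2; p/q = (2·6 + 1)/(2·1 + 0) = 13/2; p² − 42·q² = 169 − 168 = 1.
  The first convergent with p² − 42·q² = 1 gives the fundamental solution (x₁, y₁) = (13, 2).
Step 2: Apply the recurrence (x_{n+1}, y_{n+1}) = (x₁x_n + 42y₁y_n, x₁y_n + y₁x_n) repeatedly.
  From (x_1, y_1) = (13, 2): x_2 = 13·13 + 42·2·2 = 337; y_2 = 13·2 + 2·13 = 52.
Step 3: Verify x_2² - 42·y_2² = 113569 - 113568 = 1 (should be 1). ✓

(x_1, y_1) = (13, 2); (x_2, y_2) = (337, 52).


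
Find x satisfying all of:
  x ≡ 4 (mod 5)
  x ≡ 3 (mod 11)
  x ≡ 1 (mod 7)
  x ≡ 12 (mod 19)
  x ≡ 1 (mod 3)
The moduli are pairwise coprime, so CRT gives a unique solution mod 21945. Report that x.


Product of moduli M = 5 · 11 · 7 · 19 · 3 = 21945.
Merge one congruence at a time:
  Start: x ≡ 4 (mod 5).
  Combine with x ≡ 3 (mod 11); new modulus lcm = 55.
    Write x = 4 + 5·t and substitute into x ≡ 3 (mod 11): 5·t ≡ 3 − 4 = -1 (mod 11).
    Reduce coefficients mod 11: 5·t ≡ 10 (mod 11).
    The inverse of 5 mod 11 is 9 (since 5·9 = 45 = 4·11 + 1), so t ≡ 9·10 = 90 ≡ 2 (mod 11).
    Then x = 4 + 5·2 = 14, valid modulo lcm(5, 11) = 55: x ≡ 14 (mod 55).
  Combine with x ≡ 1 (mod 7); new modulus lcm = 385.
    Write x = 14 + 55·t and substitute into x ≡ 1 (mod 7): 55·t ≡ 1 − 14 = -13 (mod 7).
    Reduce coefficients mod 7: 6·t ≡ 1 (mod 7).
    The inverse of 6 mod 7 is 6 (since 6·6 = 36 = 5·7 + 1), so t ≡ 6·1 = 6 ≡ 6 (mod 7).
    Then x = 14 + 55·6 = 344, valid modulo lcm(55, 7) = 385: x ≡ 344 (mod 385).
  Combine with x ≡ 12 (mod 19); new modulus lcm = 7315.
    Write x = 344 + 385·t and substitute into x ≡ 12 (mod 19): 385·t ≡ 12 − 344 = -332 (mod 19).
    Reduce coefficients mod 19: 5·t ≡ 10 (mod 19).
    The inverse of 5 mod 19 is 4 (since 5·4 = 20 = 1·19 + 1), so t ≡ 4·10 = 40 ≡ 2 (mod 19).
    Then x = 344 + 385·2 = 1114, valid modulo lcm(385, 19) = 7315: x ≡ 1114 (mod 7315).
  Combine with x ≡ 1 (mod 3); new modulus lcm = 21945.
    Write x = 1114 + 7315·t and substitute into x ≡ 1 (mod 3): 7315·t ≡ 1 − 1114 = -1113 (mod 3).
    Reduce coefficients mod 3: 1·t ≡ 0 (mod 3).
    So t ≡ 0 (mod 3).
    Then x = 1114 + 7315·0 = 1114, valid modulo lcm(7315, 3) = 21945: x ≡ 1114 (mod 21945).
Verify against each original: 1114 mod 5 = 4, 1114 mod 11 = 3, 1114 mod 7 = 1, 1114 mod 19 = 12, 1114 mod 3 = 1.

x ≡ 1114 (mod 21945).
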